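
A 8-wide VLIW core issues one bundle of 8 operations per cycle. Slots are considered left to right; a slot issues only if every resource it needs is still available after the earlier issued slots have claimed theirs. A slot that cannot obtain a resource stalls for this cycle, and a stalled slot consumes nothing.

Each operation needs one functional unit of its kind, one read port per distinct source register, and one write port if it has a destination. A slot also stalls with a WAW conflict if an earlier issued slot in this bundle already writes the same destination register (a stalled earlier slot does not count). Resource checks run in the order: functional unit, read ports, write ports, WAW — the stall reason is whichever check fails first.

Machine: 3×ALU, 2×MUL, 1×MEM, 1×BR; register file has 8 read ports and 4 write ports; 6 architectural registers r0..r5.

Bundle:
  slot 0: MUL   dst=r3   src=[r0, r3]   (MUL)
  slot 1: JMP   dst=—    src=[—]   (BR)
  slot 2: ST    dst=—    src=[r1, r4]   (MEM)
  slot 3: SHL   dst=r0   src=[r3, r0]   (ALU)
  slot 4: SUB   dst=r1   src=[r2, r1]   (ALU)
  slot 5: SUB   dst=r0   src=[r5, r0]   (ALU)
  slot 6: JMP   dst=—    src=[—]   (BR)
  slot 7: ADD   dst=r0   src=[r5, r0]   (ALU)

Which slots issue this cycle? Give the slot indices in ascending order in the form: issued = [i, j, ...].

#0 MUL src=r0,r3 dispatched  <A:3 Mu:1 Ld:1 B:1 rd:6 wr:3>
#1 BR src=- dispatched  <A:3 Mu:1 Ld:1 B:0 rd:6 wr:3>
#2 MEM src=r1,r4 dispatched  <A:3 Mu:1 Ld:0 B:0 rd:4 wr:3>
#3 ALU src=r3,r0 dispatched  <A:2 Mu:1 Ld:0 B:0 rd:2 wr:2>
#4 ALU src=r2,r1 dispatched  <A:1 Mu:1 Ld:0 B:0 rd:0 wr:1>
#5 ALU src=r5,r0 held:RD_PORT  <A:1 Mu:1 Ld:0 B:0 rd:0 wr:1>
#6 BR src=- held:FU  <A:1 Mu:1 Ld:0 B:0 rd:0 wr:1>
#7 ALU src=r5,r0 held:RD_PORT  <A:1 Mu:1 Ld:0 B:0 rd:0 wr:1>

issued = [0, 1, 2, 3, 4]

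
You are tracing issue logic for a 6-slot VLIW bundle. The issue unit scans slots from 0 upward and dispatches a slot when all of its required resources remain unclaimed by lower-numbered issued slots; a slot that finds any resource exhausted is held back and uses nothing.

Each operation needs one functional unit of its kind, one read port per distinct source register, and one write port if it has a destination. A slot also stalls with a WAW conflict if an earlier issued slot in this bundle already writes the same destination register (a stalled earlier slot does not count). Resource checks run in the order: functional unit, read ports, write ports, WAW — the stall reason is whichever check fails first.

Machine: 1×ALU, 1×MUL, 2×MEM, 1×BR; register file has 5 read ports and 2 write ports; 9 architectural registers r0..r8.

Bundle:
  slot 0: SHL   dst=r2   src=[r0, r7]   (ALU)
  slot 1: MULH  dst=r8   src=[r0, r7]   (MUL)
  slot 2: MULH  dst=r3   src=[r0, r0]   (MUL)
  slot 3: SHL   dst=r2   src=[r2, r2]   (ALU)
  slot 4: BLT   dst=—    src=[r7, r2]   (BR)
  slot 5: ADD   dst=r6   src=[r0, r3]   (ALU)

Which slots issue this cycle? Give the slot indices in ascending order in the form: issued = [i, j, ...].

issued = [0, 1]

[0] ALU needs rd=2 wr=1: ok; after: ALU=0 MUL=1 MEM=2 BR=1, R=3, W=1
[1] MUL needs rd=2 wr=1: ok; after: ALU=0 MUL=0 MEM=2 BR=1, R=1, W=0
[2] MUL needs rd=1 wr=1: FU; after: ALU=0 MUL=0 MEM=2 BR=1, R=1, W=0
[3] ALU needs rd=1 wr=1: FU; after: ALU=0 MUL=0 MEM=2 BR=1, R=1, W=0
[4] BR needs rd=2 wr=0: RD_PORT; after: ALU=0 MUL=0 MEM=2 BR=1, R=1, W=0
[5] ALU needs rd=2 wr=1: FU; after: ALU=0 MUL=0 MEM=2 BR=1, R=1, W=0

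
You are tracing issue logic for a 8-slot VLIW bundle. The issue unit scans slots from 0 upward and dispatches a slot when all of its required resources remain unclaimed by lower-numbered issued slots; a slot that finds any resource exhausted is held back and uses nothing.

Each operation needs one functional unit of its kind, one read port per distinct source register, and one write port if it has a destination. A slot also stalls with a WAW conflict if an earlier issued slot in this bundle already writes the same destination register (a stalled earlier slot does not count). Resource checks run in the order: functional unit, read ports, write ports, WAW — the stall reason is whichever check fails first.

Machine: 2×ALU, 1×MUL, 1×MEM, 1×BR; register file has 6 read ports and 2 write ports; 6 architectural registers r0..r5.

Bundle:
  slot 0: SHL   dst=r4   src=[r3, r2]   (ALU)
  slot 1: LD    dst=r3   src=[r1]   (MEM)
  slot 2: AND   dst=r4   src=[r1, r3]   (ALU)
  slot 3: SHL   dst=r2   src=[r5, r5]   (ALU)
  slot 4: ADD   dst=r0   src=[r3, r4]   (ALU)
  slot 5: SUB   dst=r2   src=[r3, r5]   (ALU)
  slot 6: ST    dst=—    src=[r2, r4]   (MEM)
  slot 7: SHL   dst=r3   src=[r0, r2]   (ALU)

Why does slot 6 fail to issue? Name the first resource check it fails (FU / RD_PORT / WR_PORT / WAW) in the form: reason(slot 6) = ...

  0. ALU→r4 ⇒ go  {1A/1Mu/1Ld/1B | 4r 1w}
  1. MEM→r3 ⇒ go  {1A/1Mu/0Ld/1B | 3r 0w}
  2. ALU→r4 ⇒ no(WR_PORT)  {1A/1Mu/0Ld/1B | 3r 0w}
  3. ALU→r2 ⇒ no(WR_PORT)  {1A/1Mu/0Ld/1B | 3r 0w}
  4. ALU→r0 ⇒ no(WR_PORT)  {1A/1Mu/0Ld/1B | 3r 0w}
  5. ALU→r2 ⇒ no(WR_PORT)  {1A/1Mu/0Ld/1B | 3r 0w}
  6. MEM ⇒ no(FU)  {1A/1Mu/0Ld/1B | 3r 0w}
  7. ALU→r3 ⇒ no(WR_PORT)  {1A/1Mu/0Ld/1B | 3r 0w}

reason(slot 6) = FU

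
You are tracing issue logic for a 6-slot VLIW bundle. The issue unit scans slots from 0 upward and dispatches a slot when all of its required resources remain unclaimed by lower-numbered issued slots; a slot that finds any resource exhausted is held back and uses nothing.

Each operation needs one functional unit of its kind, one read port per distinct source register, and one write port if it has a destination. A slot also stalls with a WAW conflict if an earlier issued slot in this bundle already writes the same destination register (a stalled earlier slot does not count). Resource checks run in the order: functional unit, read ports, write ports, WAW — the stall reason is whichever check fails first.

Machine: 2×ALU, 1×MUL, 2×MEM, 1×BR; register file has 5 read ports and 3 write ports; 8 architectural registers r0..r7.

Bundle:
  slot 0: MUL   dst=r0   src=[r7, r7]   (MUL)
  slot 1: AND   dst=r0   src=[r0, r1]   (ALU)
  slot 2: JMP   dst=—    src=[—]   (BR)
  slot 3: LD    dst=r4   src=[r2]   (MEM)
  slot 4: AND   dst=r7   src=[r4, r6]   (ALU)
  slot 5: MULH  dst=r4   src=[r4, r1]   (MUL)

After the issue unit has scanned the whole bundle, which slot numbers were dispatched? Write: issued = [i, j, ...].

issued = [0, 2, 3, 4]

  0. MUL→r0 ⇒ go  {2A/0Mu/2Ld/1B | 4r 2w}
  1. ALU→r0 ⇒ no(WAW)  {2A/0Mu/2Ld/1B | 4r 2w}
  2. BR ⇒ go  {2A/0Mu/2Ld/0B | 4r 2w}
  3. MEM→r4 ⇒ go  {2A/0Mu/1Ld/0B | 3r 1w}
  4. ALU→r7 ⇒ go  {1A/0Mu/1Ld/0B | 1r 0w}
  5. MUL→r4 ⇒ no(FU)  {1A/0Mu/1Ld/0B | 1r 0w}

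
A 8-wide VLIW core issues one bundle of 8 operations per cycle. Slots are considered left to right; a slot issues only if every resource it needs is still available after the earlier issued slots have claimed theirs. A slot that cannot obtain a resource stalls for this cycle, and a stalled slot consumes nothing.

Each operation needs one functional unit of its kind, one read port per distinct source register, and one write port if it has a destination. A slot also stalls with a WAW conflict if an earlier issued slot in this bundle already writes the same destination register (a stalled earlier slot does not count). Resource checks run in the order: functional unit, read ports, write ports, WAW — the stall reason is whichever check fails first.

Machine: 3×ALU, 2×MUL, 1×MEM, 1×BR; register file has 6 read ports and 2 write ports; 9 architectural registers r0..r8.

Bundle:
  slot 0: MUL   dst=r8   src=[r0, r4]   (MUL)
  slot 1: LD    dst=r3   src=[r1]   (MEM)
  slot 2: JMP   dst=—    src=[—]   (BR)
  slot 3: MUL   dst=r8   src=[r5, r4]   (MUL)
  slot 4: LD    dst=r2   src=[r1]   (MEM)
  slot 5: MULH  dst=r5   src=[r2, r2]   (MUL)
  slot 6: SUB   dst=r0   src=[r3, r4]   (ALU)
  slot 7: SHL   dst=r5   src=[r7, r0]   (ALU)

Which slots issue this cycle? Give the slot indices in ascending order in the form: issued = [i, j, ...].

  0. MUL→r8 ⇒ go  {3A/1Mu/1Ld/1B | 4r 1w}
  1. MEM→r3 ⇒ go  {3A/1Mu/0Ld/1B | 3r 0w}
  2. BR ⇒ go  {3A/1Mu/0Ld/0B | 3r 0w}
  3. MUL→r8 ⇒ no(WR_PORT)  {3A/1Mu/0Ld/0B | 3r 0w}
  4. MEM→r2 ⇒ no(FU)  {3A/1Mu/0Ld/0B | 3r 0w}
  5. MUL→r5 ⇒ no(WR_PORT)  {3A/1Mu/0Ld/0B | 3r 0w}
  6. ALU→r0 ⇒ no(WR_PORT)  {3A/1Mu/0Ld/0B | 3r 0w}
  7. ALU→r5 ⇒ no(WR_PORT)  {3A/1Mu/0Ld/0B | 3r 0w}

issued = [0, 1, 2]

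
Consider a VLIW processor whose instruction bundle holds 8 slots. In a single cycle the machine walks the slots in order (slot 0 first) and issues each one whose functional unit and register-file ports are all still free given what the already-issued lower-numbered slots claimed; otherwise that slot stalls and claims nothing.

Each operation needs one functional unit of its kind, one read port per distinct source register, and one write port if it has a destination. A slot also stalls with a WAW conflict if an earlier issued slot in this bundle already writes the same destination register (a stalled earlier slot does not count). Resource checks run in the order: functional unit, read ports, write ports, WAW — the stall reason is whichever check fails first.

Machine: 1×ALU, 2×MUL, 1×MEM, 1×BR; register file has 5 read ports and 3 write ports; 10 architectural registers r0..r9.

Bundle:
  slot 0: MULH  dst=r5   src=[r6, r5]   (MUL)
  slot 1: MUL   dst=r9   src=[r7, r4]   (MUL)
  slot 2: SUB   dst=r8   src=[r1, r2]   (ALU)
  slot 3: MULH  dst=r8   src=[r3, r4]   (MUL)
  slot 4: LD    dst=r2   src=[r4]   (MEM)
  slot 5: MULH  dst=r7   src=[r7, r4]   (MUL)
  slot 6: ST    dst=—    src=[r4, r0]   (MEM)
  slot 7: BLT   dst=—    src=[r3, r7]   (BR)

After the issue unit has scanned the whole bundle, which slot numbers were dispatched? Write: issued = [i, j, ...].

issued = [0, 1, 4]

[0] MUL needs rd=2 wr=1: ok; after: ALU=1 MUL=1 MEM=1 BR=1, R=3, W=2
[1] MUL needs rd=2 wr=1: ok; after: ALU=1 MUL=0 MEM=1 BR=1, R=1, W=1
[2] ALU needs rd=2 wr=1: RD_PORT; after: ALU=1 MUL=0 MEM=1 BR=1, R=1, W=1
[3] MUL needs rd=2 wr=1: FU; after: ALU=1 MUL=0 MEM=1 BR=1, R=1, W=1
[4] MEM needs rd=1 wr=1: ok; after: ALU=1 MUL=0 MEM=0 BR=1, R=0, W=0
[5] MUL needs rd=2 wr=1: FU; after: ALU=1 MUL=0 MEM=0 BR=1, R=0, W=0
[6] MEM needs rd=2 wr=0: FU; after: ALU=1 MUL=0 MEM=0 BR=1, R=0, W=0
[7] BR needs rd=2 wr=0: RD_PORT; after: ALU=1 MUL=0 MEM=0 BR=1, R=0, W=0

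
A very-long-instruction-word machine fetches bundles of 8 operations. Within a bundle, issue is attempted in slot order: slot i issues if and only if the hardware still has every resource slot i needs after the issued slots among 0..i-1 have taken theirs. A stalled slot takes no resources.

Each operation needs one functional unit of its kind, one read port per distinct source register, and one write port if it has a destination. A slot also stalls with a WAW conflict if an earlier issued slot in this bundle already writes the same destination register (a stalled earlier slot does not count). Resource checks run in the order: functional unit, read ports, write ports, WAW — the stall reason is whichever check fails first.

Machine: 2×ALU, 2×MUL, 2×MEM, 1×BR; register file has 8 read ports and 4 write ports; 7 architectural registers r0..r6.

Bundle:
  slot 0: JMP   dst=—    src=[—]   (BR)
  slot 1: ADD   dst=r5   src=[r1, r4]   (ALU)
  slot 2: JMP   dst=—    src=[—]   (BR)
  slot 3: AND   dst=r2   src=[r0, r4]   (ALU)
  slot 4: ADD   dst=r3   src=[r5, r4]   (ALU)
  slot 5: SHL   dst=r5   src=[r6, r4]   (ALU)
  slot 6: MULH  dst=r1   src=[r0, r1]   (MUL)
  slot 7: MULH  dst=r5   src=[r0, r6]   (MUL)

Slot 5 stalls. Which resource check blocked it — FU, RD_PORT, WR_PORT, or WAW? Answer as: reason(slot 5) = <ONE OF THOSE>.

  0. BR ⇒ go  {2A/2Mu/2Ld/0B | 8r 4w}
  1. ALU→r5 ⇒ go  {1A/2Mu/2Ld/0B | 6r 3w}
  2. BR ⇒ no(FU)  {1A/2Mu/2Ld/0B | 6r 3w}
  3. ALU→r2 ⇒ go  {0A/2Mu/2Ld/0B | 4r 2w}
  4. ALU→r3 ⇒ no(FU)  {0A/2Mu/2Ld/0B | 4r 2w}
  5. ALU→r5 ⇒ no(FU)  {0A/2Mu/2Ld/0B | 4r 2w}
  6. MUL→r1 ⇒ go  {0A/1Mu/2Ld/0B | 2r 1w}
  7. MUL→r5 ⇒ no(WAW)  {0A/1Mu/2Ld/0B | 2r 1w}

reason(slot 5) = FU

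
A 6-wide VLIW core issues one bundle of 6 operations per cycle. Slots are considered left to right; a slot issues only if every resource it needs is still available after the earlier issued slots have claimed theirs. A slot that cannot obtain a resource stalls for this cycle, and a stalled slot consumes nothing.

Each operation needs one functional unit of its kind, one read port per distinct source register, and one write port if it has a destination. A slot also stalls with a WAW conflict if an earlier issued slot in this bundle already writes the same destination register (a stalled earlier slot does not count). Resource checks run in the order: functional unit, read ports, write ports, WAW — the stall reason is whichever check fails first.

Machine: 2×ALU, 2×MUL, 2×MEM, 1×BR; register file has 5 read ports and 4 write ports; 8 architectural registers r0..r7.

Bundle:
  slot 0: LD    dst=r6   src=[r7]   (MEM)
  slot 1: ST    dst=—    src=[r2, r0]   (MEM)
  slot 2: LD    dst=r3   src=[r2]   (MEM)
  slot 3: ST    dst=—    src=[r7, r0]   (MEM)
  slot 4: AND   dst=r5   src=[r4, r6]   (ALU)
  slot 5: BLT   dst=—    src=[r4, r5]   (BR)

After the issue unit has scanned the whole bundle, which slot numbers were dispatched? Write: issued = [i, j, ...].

  0. MEM→r6 ⇒ go  {2A/2Mu/1Ld/1B | 4r 3w}
  1. MEM ⇒ go  {2A/2Mu/0Ld/1B | 2r 3w}
  2. MEM→r3 ⇒ no(FU)  {2A/2Mu/0Ld/1B | 2r 3w}
  3. MEM ⇒ no(FU)  {2A/2Mu/0Ld/1B | 2r 3w}
  4. ALU→r5 ⇒ go  {1A/2Mu/0Ld/1B | 0r 2w}
  5. BR ⇒ no(RD_PORT)  {1A/2Mu/0Ld/1B | 0r 2w}

issued = [0, 1, 4]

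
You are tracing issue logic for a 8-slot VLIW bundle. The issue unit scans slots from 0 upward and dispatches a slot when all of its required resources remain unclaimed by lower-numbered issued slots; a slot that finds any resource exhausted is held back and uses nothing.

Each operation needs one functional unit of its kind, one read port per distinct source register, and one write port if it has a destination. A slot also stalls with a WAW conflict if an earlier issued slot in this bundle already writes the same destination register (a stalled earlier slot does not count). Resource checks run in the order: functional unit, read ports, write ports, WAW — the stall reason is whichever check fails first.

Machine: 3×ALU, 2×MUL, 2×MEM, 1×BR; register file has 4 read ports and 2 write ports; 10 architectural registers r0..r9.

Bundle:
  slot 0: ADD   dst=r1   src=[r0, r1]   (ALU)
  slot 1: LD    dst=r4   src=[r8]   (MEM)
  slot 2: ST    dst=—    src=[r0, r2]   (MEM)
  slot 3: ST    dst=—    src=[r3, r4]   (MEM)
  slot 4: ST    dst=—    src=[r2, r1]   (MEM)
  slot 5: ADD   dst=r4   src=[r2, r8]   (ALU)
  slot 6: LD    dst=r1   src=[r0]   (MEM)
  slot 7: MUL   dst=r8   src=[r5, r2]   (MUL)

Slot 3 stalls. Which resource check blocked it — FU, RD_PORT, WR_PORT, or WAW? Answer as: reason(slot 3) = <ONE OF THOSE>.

slot 0 (ALU): ISSUE — free A2,Mu2,Ld2,B1 rp2 wp1
slot 1 (MEM): ISSUE — free A2,Mu2,Ld1,B1 rp1 wp0
slot 2 (MEM): stall RD_PORT — free A2,Mu2,Ld1,B1 rp1 wp0
slot 3 (MEM): stall RD_PORT — free A2,Mu2,Ld1,B1 rp1 wp0
slot 4 (MEM): stall RD_PORT — free A2,Mu2,Ld1,B1 rp1 wp0
slot 5 (ALU): stall RD_PORT — free A2,Mu2,Ld1,B1 rp1 wp0
slot 6 (MEM): stall WR_PORT — free A2,Mu2,Ld1,B1 rp1 wp0
slot 7 (MUL): stall RD_PORT — free A2,Mu2,Ld1,B1 rp1 wp0

reason(slot 3) = RD_PORT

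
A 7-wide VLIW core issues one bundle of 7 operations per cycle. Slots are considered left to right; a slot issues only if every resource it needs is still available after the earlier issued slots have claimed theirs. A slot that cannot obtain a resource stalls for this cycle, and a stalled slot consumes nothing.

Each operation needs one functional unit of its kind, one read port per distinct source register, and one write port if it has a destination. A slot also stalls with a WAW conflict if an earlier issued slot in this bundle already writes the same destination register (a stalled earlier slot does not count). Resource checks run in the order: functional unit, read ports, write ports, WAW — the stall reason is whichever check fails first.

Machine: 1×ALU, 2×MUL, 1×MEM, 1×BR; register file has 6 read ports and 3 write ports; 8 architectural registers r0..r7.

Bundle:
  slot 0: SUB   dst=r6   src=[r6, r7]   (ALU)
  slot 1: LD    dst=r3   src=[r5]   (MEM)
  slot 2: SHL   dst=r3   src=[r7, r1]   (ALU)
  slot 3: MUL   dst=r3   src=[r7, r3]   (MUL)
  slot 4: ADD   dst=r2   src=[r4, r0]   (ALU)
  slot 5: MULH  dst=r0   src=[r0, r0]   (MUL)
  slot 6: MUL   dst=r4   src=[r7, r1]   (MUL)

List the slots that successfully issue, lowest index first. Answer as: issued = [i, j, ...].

#0 ALU src=r6,r7 dispatched  <A:0 Mu:2 Ld:1 B:1 rd:4 wr:2>
#1 MEM src=r5 dispatched  <A:0 Mu:2 Ld:0 B:1 rd:3 wr:1>
#2 ALU src=r7,r1 held:FU  <A:0 Mu:2 Ld:0 B:1 rd:3 wr:1>
#3 MUL src=r7,r3 held:WAW  <A:0 Mu:2 Ld:0 B:1 rd:3 wr:1>
#4 ALU src=r4,r0 held:FU  <A:0 Mu:2 Ld:0 B:1 rd:3 wr:1>
#5 MUL src=r0,r0 dispatched  <A:0 Mu:1 Ld:0 B:1 rd:2 wr:0>
#6 MUL src=r7,r1 held:WR_PORT  <A:0 Mu:1 Ld:0 B:1 rd:2 wr:0>

issued = [0, 1, 5]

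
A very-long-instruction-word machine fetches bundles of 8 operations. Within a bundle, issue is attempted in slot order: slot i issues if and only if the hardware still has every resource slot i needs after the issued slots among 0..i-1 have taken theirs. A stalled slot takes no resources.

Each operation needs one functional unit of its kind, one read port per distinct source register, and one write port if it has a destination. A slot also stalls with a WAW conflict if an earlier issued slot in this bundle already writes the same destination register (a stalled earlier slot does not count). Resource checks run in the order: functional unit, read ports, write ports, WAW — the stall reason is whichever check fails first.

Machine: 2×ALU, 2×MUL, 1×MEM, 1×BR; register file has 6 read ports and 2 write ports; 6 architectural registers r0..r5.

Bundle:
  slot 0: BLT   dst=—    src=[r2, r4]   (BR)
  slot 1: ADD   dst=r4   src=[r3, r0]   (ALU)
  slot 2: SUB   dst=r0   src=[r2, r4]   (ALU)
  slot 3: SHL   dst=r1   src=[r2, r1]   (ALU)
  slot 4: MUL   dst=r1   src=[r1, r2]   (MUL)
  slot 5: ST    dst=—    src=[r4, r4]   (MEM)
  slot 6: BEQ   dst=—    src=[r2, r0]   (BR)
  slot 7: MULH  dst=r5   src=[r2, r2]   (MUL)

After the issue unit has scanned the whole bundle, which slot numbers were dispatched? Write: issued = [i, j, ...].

  0. BR ⇒ go  {2A/2Mu/1Ld/0B | 4r 2w}
  1. ALU→r4 ⇒ go  {1A/2Mu/1Ld/0B | 2r 1w}
  2. ALU→r0 ⇒ go  {0A/2Mu/1Ld/0B | 0r 0w}
  3. ALU→r1 ⇒ no(FU)  {0A/2Mu/1Ld/0B | 0r 0w}
  4. MUL→r1 ⇒ no(RD_PORT)  {0A/2Mu/1Ld/0B | 0r 0w}
  5. MEM ⇒ no(RD_PORT)  {0A/2Mu/1Ld/0B | 0r 0w}
  6. BR ⇒ no(FU)  {0A/2Mu/1Ld/0B | 0r 0w}
  7. MUL→r5 ⇒ no(RD_PORT)  {0A/2Mu/1Ld/0B | 0r 0w}

issued = [0, 1, 2]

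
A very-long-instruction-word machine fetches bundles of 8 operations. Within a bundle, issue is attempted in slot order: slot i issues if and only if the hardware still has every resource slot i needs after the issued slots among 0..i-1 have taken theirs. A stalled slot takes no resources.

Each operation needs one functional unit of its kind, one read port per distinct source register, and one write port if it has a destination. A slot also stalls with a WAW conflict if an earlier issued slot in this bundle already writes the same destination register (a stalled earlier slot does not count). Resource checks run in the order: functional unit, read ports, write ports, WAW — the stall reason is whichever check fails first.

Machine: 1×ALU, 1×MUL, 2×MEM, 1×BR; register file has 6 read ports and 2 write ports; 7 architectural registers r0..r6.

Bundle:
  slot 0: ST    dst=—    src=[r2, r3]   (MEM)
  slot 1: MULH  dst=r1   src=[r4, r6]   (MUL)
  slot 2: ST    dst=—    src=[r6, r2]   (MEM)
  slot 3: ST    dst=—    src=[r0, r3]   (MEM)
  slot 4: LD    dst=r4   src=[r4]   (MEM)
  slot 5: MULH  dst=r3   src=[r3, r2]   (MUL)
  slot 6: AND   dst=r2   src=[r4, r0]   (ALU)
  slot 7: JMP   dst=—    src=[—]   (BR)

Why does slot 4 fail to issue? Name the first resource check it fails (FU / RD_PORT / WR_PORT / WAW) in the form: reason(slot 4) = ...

reason(slot 4) = FU

[0] MEM needs rd=2 wr=0: ok; after: ALU=1 MUL=1 MEM=1 BR=1, R=4, W=2
[1] MUL needs rd=2 wr=1: ok; after: ALU=1 MUL=0 MEM=1 BR=1, R=2, W=1
[2] MEM needs rd=2 wr=0: ok; after: ALU=1 MUL=0 MEM=0 BR=1, R=0, W=1
[3] MEM needs rd=2 wr=0: FU; after: ALU=1 MUL=0 MEM=0 BR=1, R=0, W=1
[4] MEM needs rd=1 wr=1: FU; after: ALU=1 MUL=0 MEM=0 BR=1, R=0, W=1
[5] MUL needs rd=2 wr=1: FU; after: ALU=1 MUL=0 MEM=0 BR=1, R=0, W=1
[6] ALU needs rd=2 wr=1: RD_PORT; after: ALU=1 MUL=0 MEM=0 BR=1, R=0, W=1
[7] BR needs rd=0 wr=0: ok; after: ALU=1 MUL=0 MEM=0 BR=0, R=0, W=1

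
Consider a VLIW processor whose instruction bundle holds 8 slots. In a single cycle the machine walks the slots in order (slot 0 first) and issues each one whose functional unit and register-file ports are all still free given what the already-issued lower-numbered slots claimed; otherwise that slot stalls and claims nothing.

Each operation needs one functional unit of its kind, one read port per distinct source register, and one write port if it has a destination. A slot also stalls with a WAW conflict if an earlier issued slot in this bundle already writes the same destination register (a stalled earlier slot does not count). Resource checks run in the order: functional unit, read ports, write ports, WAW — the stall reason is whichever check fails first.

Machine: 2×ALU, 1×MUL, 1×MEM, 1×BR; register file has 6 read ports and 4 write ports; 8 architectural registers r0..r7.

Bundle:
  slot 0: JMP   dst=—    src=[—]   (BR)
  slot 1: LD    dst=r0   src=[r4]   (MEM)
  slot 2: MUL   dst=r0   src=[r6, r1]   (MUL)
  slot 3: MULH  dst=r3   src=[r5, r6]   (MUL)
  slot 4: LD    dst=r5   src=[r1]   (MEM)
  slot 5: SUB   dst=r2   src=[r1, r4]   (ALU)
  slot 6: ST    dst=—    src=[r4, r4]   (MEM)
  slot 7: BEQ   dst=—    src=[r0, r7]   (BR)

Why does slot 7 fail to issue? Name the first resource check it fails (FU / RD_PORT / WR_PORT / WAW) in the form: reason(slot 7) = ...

(0) want 1×BR +0rd +0wr — yes → AL2|MU1|ME1|BR0|rd6|wr4
(1) want 1×MEM +1rd +1wr — yes → AL2|MU1|ME0|BR0|rd5|wr3
(2) want 1×MUL +2rd +1wr — WAW → AL2|MU1|ME0|BR0|rd5|wr3
(3) want 1×MUL +2rd +1wr — yes → AL2|MU0|ME0|BR0|rd3|wr2
(4) want 1×MEM +1rd +1wr — FU → AL2|MU0|ME0|BR0|rd3|wr2
(5) want 1×ALU +2rd +1wr — yes → AL1|MU0|ME0|BR0|rd1|wr1
(6) want 1×MEM +1rd +0wr — FU → AL1|MU0|ME0|BR0|rd1|wr1
(7) want 1×BR +2rd +0wr — FU → AL1|MU0|ME0|BR0|rd1|wr1

reason(slot 7) = FU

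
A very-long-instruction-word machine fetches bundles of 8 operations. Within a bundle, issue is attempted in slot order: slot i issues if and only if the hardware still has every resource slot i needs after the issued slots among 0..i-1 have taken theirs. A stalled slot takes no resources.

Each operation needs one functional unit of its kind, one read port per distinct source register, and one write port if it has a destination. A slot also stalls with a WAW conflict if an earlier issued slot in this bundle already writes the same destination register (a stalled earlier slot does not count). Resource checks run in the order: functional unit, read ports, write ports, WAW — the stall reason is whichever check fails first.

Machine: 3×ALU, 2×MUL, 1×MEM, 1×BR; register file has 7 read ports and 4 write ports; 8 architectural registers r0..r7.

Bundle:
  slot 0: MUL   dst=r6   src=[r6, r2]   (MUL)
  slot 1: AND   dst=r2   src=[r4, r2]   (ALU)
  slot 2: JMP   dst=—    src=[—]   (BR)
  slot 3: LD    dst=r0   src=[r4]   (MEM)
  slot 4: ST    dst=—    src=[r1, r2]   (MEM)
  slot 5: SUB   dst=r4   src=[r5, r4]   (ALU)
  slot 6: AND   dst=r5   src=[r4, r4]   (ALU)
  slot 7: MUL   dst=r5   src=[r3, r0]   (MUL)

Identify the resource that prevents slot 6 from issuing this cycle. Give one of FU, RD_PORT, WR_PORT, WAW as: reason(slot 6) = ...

  0. MUL→r6 ⇒ go  {3A/1Mu/1Ld/1B | 5r 3w}
  1. ALU→r2 ⇒ go  {2A/1Mu/1Ld/1B | 3r 2w}
  2. BR ⇒ go  {2A/1Mu/1Ld/0B | 3r 2w}
  3. MEM→r0 ⇒ go  {2A/1Mu/0Ld/0B | 2r 1w}
  4. MEM ⇒ no(FU)  {2A/1Mu/0Ld/0B | 2r 1w}
  5. ALU→r4 ⇒ go  {1A/1Mu/0Ld/0B | 0r 0w}
  6. ALU→r5 ⇒ no(RD_PORT)  {1A/1Mu/0Ld/0B | 0r 0w}
  7. MUL→r5 ⇒ no(RD_PORT)  {1A/1Mu/0Ld/0B | 0r 0w}

reason(slot 6) = RD_PORT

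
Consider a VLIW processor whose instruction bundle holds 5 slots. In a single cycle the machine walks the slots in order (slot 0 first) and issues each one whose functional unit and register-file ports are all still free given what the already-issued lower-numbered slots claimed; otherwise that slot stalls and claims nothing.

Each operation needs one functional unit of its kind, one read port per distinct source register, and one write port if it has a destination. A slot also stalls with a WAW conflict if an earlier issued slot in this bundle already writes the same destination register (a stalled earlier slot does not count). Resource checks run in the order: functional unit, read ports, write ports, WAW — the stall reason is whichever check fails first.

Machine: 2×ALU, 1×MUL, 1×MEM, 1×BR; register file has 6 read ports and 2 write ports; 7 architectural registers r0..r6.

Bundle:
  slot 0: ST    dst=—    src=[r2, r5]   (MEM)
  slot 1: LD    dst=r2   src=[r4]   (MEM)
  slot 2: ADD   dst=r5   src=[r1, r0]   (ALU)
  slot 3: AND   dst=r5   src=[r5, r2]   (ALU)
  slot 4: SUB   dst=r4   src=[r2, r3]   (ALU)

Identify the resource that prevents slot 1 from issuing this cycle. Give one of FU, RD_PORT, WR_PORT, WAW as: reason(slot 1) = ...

(0) want 1×MEM +2rd +0wr — yes → AL2|MU1|ME0|BR1|rd4|wr2
(1) want 1×MEM +1rd +1wr — FU → AL2|MU1|ME0|BR1|rd4|wr2
(2) want 1×ALU +2rd +1wr — yes → AL1|MU1|ME0|BR1|rd2|wr1
(3) want 1×ALU +2rd +1wr — WAW → AL1|MU1|ME0|BR1|rd2|wr1
(4) want 1×ALU +2rd +1wr — yes → AL0|MU1|ME0|BR1|rd0|wr0

reason(slot 1) = FU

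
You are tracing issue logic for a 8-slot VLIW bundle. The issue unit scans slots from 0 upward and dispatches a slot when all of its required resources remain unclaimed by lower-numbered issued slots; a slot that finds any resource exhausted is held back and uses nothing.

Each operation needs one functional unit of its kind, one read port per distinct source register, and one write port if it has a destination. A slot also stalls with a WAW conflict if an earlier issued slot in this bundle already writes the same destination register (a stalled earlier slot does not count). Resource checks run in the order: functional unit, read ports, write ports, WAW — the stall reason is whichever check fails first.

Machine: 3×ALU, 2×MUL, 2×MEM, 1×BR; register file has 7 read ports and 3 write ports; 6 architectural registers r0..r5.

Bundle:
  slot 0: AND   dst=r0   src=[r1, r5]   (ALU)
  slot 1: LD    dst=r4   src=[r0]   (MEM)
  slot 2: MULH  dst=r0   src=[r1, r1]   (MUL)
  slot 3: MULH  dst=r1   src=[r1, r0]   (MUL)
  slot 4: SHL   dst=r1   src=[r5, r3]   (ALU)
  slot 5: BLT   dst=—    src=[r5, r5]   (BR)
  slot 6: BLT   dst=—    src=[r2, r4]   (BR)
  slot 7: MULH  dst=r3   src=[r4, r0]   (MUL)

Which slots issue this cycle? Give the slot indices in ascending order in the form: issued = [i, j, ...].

issued = [0, 1, 3, 5]

slot 0 (ALU): ISSUE — free A2,Mu2,Ld2,B1 rp5 wp2
slot 1 (MEM): ISSUE — free A2,Mu2,Ld1,B1 rp4 wp1
slot 2 (MUL): stall WAW — free A2,Mu2,Ld1,B1 rp4 wp1
slot 3 (MUL): ISSUE — free A2,Mu1,Ld1,B1 rp2 wp0
slot 4 (ALU): stall WR_PORT — free A2,Mu1,Ld1,B1 rp2 wp0
slot 5 (BR): ISSUE — free A2,Mu1,Ld1,B0 rp1 wp0
slot 6 (BR): stall FU — free A2,Mu1,Ld1,B0 rp1 wp0
slot 7 (MUL): stall RD_PORT — free A2,Mu1,Ld1,B0 rp1 wp0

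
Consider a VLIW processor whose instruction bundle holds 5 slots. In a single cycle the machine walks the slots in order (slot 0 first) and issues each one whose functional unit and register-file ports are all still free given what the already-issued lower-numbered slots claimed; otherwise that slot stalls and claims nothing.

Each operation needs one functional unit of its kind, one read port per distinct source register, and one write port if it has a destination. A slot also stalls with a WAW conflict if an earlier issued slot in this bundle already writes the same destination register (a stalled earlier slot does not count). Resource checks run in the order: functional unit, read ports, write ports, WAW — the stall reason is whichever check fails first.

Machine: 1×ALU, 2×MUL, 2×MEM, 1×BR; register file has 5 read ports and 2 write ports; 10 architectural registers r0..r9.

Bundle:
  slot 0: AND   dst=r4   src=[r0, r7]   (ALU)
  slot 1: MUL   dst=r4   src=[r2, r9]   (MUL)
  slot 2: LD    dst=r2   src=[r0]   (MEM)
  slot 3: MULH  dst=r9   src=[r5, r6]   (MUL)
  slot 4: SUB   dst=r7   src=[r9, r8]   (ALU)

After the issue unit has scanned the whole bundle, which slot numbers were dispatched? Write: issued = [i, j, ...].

[0] ALU needs rd=2 wr=1: ok; after: ALU=0 MUL=2 MEM=2 BR=1, R=3, W=1
[1] MUL needs rd=2 wr=1: WAW; after: ALU=0 MUL=2 MEM=2 BR=1, R=3, W=1
[2] MEM needs rd=1 wr=1: ok; after: ALU=0 MUL=2 MEM=1 BR=1, R=2, W=0
[3] MUL needs rd=2 wr=1: WR_PORT; after: ALU=0 MUL=2 MEM=1 BR=1, R=2, W=0
[4] ALU needs rd=2 wr=1: FU; after: ALU=0 MUL=2 MEM=1 BR=1, R=2, W=0

issued = [0, 2]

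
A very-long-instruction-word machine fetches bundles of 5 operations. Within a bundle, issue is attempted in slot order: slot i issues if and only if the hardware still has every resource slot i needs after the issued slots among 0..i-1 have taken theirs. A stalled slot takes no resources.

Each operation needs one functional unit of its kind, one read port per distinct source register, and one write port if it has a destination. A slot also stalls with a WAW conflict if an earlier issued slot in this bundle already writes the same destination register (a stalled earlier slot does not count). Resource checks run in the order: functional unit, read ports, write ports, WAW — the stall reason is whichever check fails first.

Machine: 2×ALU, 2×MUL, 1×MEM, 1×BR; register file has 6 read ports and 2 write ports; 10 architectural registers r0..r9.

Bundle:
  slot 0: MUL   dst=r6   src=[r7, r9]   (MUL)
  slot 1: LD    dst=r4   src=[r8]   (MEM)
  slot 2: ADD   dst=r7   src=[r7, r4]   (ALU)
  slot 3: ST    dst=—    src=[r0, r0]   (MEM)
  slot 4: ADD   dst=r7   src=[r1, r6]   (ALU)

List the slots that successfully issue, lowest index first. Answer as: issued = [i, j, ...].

(0) want 1×MUL +2rd +1wr — yes → AL2|MU1|ME1|BR1|rd4|wr1
(1) want 1×MEM +1rd +1wr — yes → AL2|MU1|ME0|BR1|rd3|wr0
(2) want 1×ALU +2rd +1wr — WR_PORT → AL2|MU1|ME0|BR1|rd3|wr0
(3) want 1×MEM +1rd +0wr — FU → AL2|MU1|ME0|BR1|rd3|wr0
(4) want 1×ALU +2rd +1wr — WR_PORT → AL2|MU1|ME0|BR1|rd3|wr0

issued = [0, 1]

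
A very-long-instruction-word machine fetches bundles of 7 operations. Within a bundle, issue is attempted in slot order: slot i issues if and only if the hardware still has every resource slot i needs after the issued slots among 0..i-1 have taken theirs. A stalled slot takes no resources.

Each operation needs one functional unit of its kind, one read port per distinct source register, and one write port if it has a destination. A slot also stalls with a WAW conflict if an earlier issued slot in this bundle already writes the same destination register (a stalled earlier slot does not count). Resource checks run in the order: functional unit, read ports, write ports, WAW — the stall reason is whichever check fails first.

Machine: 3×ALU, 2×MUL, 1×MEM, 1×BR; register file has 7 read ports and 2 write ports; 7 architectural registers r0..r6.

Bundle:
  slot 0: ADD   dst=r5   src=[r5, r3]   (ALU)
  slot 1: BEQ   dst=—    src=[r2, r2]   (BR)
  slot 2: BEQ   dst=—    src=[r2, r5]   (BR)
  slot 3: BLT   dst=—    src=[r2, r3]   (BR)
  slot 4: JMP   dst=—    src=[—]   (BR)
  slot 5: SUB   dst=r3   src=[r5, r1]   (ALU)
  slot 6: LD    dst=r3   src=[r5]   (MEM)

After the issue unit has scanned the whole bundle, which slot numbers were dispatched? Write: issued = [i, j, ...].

issued = [0, 1, 5]

(0) want 1×ALU +2rd +1wr — yes → AL2|MU2|ME1|BR1|rd5|wr1
(1) want 1×BR +1rd +0wr — yes → AL2|MU2|ME1|BR0|rd4|wr1
(2) want 1×BR +2rd +0wr — FU → AL2|MU2|ME1|BR0|rd4|wr1
(3) want 1×BR +2rd +0wr — FU → AL2|MU2|ME1|BR0|rd4|wr1
(4) want 1×BR +0rd +0wr — FU → AL2|MU2|ME1|BR0|rd4|wr1
(5) want 1×ALU +2rd +1wr — yes → AL1|MU2|ME1|BR0|rd2|wr0
(6) want 1×MEM +1rd +1wr — WR_PORT → AL1|MU2|ME1|BR0|rd2|wr0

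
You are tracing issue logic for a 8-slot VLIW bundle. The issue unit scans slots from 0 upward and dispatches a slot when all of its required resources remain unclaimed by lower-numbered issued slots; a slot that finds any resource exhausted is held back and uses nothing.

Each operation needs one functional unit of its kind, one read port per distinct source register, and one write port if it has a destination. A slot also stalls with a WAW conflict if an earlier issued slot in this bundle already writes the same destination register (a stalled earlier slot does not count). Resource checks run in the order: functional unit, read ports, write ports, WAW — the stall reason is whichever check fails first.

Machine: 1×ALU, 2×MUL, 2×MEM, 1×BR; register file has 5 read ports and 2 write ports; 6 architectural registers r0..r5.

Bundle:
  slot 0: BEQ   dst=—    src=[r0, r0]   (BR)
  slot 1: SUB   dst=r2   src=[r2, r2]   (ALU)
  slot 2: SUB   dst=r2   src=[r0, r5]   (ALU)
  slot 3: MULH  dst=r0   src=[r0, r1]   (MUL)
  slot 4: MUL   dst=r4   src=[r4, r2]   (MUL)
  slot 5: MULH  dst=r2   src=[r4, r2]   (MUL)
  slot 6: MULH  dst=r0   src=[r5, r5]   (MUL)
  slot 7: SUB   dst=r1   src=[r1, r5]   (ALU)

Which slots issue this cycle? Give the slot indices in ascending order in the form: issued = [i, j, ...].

issued = [0, 1, 3]

slot 0 (BR): ISSUE — free A1,Mu2,Ld2,B0 rp4 wp2
slot 1 (ALU): ISSUE — free A0,Mu2,Ld2,B0 rp3 wp1
slot 2 (ALU): stall FU — free A0,Mu2,Ld2,B0 rp3 wp1
slot 3 (MUL): ISSUE — free A0,Mu1,Ld2,B0 rp1 wp0
slot 4 (MUL): stall RD_PORT — free A0,Mu1,Ld2,B0 rp1 wp0
slot 5 (MUL): stall RD_PORT — free A0,Mu1,Ld2,B0 rp1 wp0
slot 6 (MUL): stall WR_PORT — free A0,Mu1,Ld2,B0 rp1 wp0
slot 7 (ALU): stall FU — free A0,Mu1,Ld2,B0 rp1 wp0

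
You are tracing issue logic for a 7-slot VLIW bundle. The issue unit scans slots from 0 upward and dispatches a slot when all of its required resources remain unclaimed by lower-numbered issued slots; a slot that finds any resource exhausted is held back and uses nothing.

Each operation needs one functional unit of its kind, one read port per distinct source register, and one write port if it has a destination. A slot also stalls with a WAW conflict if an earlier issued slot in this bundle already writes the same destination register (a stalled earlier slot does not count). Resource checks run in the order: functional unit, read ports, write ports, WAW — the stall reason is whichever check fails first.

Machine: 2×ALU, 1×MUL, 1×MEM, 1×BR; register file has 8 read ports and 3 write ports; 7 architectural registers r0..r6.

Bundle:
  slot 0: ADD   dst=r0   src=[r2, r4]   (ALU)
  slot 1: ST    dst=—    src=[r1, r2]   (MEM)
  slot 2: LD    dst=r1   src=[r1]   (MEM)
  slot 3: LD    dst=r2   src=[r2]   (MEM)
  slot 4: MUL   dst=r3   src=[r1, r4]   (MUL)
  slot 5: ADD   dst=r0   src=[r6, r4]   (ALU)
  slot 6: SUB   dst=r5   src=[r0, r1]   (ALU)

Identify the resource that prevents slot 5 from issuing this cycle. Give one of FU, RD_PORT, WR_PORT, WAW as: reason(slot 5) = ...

reason(slot 5) = WAW

  0. ALU→r0 ⇒ go  {1A/1Mu/1Ld/1B | 6r 2w}
  1. MEM ⇒ go  {1A/1Mu/0Ld/1B | 4r 2w}
  2. MEM→r1 ⇒ no(FU)  {1A/1Mu/0Ld/1B | 4r 2w}
  3. MEM→r2 ⇒ no(FU)  {1A/1Mu/0Ld/1B | 4r 2w}
  4. MUL→r3 ⇒ go  {1A/0Mu/0Ld/1B | 2r 1w}
  5. ALU→r0 ⇒ no(WAW)  {1A/0Mu/0Ld/1B | 2r 1w}
  6. ALU→r5 ⇒ go  {0A/0Mu/0Ld/1B | 0r 0w}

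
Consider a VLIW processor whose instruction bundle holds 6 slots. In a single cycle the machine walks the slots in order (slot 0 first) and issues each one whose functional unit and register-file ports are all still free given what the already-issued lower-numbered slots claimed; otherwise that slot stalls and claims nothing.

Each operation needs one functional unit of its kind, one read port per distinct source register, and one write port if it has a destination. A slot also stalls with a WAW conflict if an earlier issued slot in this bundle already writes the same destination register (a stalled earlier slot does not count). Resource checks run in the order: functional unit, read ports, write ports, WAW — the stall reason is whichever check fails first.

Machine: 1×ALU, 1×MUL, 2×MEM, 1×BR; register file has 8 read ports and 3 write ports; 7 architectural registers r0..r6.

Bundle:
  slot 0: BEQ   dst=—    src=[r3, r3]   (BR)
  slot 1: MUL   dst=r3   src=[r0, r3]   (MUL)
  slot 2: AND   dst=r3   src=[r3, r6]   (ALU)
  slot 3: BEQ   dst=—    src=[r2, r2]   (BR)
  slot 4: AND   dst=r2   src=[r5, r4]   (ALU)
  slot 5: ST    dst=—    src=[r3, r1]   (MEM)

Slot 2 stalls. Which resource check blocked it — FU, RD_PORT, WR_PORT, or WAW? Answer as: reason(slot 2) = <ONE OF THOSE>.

#0 BR src=r3,r3 dispatched  <A:1 Mu:1 Ld:2 B:0 rd:7 wr:3>
#1 MUL src=r0,r3 dispatched  <A:1 Mu:0 Ld:2 B:0 rd:5 wr:2>
#2 ALU src=r3,r6 held:WAW  <A:1 Mu:0 Ld:2 B:0 rd:5 wr:2>
#3 BR src=r2,r2 held:FU  <A:1 Mu:0 Ld:2 B:0 rd:5 wr:2>
#4 ALU src=r5,r4 dispatched  <A:0 Mu:0 Ld:2 B:0 rd:3 wr:1>
#5 MEM src=r3,r1 dispatched  <A:0 Mu:0 Ld:1 B:0 rd:1 wr:1>

reason(slot 2) = WAW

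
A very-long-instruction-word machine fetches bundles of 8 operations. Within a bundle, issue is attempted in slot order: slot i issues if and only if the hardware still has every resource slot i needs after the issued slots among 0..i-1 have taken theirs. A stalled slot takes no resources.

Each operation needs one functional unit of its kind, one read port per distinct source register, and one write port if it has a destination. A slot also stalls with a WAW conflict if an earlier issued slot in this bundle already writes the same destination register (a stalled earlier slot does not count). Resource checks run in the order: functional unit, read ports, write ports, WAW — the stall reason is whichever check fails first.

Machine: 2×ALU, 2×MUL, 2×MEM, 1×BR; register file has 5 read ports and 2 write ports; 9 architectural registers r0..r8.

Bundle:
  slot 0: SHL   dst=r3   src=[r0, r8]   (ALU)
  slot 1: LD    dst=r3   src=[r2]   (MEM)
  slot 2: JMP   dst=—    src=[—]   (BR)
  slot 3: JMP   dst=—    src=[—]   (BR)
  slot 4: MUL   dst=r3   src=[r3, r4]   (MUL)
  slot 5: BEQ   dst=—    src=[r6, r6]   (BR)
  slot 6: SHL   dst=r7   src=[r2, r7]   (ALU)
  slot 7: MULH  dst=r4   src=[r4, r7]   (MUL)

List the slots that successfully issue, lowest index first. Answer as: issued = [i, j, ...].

(0) want 1×ALU +2rd +1wr — yes → AL1|MU2|ME2|BR1|rd3|wr1
(1) want 1×MEM +1rd +1wr — WAW → AL1|MU2|ME2|BR1|rd3|wr1
(2) want 1×BR +0rd +0wr — yes → AL1|MU2|ME2|BR0|rd3|wr1
(3) want 1×BR +0rd +0wr — FU → AL1|MU2|ME2|BR0|rd3|wr1
(4) want 1×MUL +2rd +1wr — WAW → AL1|MU2|ME2|BR0|rd3|wr1
(5) want 1×BR +1rd +0wr — FU → AL1|MU2|ME2|BR0|rd3|wr1
(6) want 1×ALU +2rd +1wr — yes → AL0|MU2|ME2|BR0|rd1|wr0
(7) want 1×MUL +2rd +1wr — RD_PORT → AL0|MU2|ME2|BR0|rd1|wr0

issued = [0, 2, 6]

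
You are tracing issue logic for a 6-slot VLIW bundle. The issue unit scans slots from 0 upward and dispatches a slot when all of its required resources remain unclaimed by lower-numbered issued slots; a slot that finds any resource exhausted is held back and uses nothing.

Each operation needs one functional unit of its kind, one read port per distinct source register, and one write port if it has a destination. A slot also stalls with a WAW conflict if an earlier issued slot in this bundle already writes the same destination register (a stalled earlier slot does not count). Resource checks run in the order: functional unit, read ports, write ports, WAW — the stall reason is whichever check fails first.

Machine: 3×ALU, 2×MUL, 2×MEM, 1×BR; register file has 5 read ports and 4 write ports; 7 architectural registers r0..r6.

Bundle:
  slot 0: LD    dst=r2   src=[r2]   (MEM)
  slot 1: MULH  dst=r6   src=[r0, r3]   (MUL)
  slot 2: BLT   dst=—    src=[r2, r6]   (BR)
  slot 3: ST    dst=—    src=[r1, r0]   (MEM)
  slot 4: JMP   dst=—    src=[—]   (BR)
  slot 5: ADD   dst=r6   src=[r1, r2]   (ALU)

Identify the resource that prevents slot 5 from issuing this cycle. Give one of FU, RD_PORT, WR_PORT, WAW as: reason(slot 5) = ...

[0] MEM needs rd=1 wr=1: ok; after: ALU=3 MUL=2 MEM=1 BR=1, R=4, W=3
[1] MUL needs rd=2 wr=1: ok; after: ALU=3 MUL=1 MEM=1 BR=1, R=2, W=2
[2] BR needs rd=2 wr=0: ok; after: ALU=3 MUL=1 MEM=1 BR=0, R=0, W=2
[3] MEM needs rd=2 wr=0: RD_PORT; after: ALU=3 MUL=1 MEM=1 BR=0, R=0, W=2
[4] BR needs rd=0 wr=0: FU; after: ALU=3 MUL=1 MEM=1 BR=0, R=0, W=2
[5] ALU needs rd=2 wr=1: RD_PORT; after: ALU=3 MUL=1 MEM=1 BR=0, R=0, W=2

reason(slot 5) = RD_PORT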